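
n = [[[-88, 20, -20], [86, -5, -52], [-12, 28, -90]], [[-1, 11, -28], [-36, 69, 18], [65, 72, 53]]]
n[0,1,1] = -5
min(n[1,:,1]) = 11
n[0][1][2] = -52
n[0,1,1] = -5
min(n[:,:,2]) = -90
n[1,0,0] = -1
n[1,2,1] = 72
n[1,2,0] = 65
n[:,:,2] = [[-20, -52, -90], [-28, 18, 53]]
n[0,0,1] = 20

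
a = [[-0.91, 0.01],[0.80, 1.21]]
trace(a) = 0.30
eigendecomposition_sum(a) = [[-0.91, 0.00], [0.34, -0.0]] + [[0.00, 0.01], [0.46, 1.21]]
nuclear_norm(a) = 2.27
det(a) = -1.11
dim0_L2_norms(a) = [1.21, 1.21]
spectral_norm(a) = 1.56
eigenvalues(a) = [-0.91, 1.21]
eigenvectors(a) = [[-0.94, -0.00],[0.35, -1.00]]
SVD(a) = [[-0.41, 0.91],  [0.91, 0.41]] @ diag([1.5572578408017699, 0.71221346326885]) @ [[0.71, 0.71], [-0.71, 0.71]]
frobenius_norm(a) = 1.71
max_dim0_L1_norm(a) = 1.71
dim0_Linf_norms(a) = [0.91, 1.21]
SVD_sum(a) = [[-0.45, -0.45],[1.01, 1.00]] + [[-0.46, 0.46], [-0.21, 0.21]]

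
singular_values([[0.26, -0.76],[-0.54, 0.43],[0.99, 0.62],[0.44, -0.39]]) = [1.24, 1.14]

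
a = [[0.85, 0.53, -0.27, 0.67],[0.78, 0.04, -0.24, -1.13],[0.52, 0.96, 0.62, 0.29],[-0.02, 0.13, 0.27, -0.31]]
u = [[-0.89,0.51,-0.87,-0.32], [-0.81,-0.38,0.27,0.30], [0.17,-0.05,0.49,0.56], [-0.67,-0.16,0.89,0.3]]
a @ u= [[-1.68, 0.14, -0.13, -0.06], [-0.01, 0.58, -1.79, -0.71], [-1.33, -0.18, 0.37, 0.56], [0.17, -0.02, -0.09, 0.1]]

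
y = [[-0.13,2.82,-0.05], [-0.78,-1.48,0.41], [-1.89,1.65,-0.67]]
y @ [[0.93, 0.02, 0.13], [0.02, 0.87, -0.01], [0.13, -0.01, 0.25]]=[[-0.07, 2.45, -0.06],[-0.7, -1.31, 0.02],[-1.81, 1.4, -0.43]]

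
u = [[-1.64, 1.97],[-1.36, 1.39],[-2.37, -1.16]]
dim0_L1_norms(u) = [5.37, 4.52]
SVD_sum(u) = [[-2.09, 1.15], [-1.63, 0.90], [-1.33, 0.73]] + [[0.45, 0.82], [0.27, 0.49], [-1.04, -1.89]]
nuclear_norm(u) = 5.80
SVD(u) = [[-0.71, -0.39], [-0.55, -0.23], [-0.45, 0.89]] @ diag([3.385730604579346, 2.4189932354627985]) @ [[0.88,-0.48], [-0.48,-0.88]]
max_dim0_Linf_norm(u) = 2.37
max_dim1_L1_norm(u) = 3.61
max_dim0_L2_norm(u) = 3.19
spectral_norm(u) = 3.39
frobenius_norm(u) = 4.16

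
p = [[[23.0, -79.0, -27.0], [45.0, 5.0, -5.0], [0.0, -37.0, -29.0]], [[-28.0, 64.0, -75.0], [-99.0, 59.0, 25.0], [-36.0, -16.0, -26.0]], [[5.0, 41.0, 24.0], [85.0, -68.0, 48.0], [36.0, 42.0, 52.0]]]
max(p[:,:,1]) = 64.0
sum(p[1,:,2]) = -76.0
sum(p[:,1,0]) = 31.0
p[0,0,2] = -27.0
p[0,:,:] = [[23.0, -79.0, -27.0], [45.0, 5.0, -5.0], [0.0, -37.0, -29.0]]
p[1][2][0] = -36.0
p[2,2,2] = 52.0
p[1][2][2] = -26.0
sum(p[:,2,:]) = -14.0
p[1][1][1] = 59.0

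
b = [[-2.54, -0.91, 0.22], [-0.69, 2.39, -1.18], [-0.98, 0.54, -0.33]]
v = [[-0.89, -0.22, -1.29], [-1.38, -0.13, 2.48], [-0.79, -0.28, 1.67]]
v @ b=[[3.68, -0.41, 0.49], [1.16, 2.28, -0.97], [0.56, 0.95, -0.39]]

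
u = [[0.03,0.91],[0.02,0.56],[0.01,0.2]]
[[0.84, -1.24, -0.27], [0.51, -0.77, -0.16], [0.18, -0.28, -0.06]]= u @[[-2.16, -1.97, -0.10], [0.99, -1.30, -0.29]]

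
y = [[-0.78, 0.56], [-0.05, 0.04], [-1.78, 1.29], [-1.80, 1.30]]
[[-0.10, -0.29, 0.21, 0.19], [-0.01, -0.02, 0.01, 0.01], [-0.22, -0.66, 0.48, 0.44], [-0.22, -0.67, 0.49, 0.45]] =y @ [[0.0, 0.01, -0.01, -0.01], [-0.17, -0.50, 0.36, 0.33]]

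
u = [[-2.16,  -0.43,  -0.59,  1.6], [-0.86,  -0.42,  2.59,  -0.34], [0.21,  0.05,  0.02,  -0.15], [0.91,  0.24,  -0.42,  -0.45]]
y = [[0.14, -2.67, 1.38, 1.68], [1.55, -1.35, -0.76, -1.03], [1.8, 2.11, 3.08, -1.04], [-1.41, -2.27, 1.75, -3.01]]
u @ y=[[-4.29, 1.47, -1.67, -7.39], [4.37, 9.1, 6.51, -2.68], [0.35, -0.25, 0.05, 0.73], [0.38, -2.62, -1.01, 3.07]]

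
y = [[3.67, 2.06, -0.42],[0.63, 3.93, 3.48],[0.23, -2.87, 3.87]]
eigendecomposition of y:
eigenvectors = [[-0.98+0.00j,0.07+0.45j,(0.07-0.45j)],[(-0.08+0j),(-0.64+0j),(-0.64-0j)],[0.18+0.00j,(0.02-0.62j),0.02+0.62j]]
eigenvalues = [(3.92+0j), (3.78+2.96j), (3.78-2.96j)]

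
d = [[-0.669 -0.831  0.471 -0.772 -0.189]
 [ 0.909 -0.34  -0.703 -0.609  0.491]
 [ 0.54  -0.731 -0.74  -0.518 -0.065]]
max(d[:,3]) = -0.518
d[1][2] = -0.703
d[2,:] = [0.54, -0.731, -0.74, -0.518, -0.065]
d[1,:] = [0.909, -0.34, -0.703, -0.609, 0.491]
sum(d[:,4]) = 0.237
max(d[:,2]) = 0.471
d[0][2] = 0.471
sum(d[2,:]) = -1.5139999999999998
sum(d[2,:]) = -1.5139999999999998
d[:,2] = [0.471, -0.703, -0.74]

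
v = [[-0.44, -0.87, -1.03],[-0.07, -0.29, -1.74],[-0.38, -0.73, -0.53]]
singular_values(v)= [2.32, 0.83, 0.0]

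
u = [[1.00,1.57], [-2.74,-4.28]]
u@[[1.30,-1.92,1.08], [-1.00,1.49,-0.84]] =[[-0.27,0.42,-0.24],[0.72,-1.12,0.64]]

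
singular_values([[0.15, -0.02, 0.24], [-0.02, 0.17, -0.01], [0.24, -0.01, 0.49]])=[0.61, 0.17, 0.02]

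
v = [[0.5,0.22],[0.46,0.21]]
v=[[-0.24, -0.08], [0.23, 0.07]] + [[0.74, 0.3], [0.23, 0.14]]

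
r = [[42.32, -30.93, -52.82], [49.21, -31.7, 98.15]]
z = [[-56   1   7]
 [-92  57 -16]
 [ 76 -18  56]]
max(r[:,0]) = 49.21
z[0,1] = 1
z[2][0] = 76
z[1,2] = -16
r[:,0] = [42.32, 49.21]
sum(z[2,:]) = 114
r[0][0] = 42.32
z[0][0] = -56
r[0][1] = -30.93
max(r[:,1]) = -30.93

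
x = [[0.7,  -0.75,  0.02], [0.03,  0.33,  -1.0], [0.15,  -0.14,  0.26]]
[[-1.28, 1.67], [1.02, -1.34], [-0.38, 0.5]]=x @ [[-0.21, 0.28], [1.49, -1.95], [-0.53, 0.70]]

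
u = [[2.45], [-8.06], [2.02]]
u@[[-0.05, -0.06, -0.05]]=[[-0.12,-0.15,-0.12],[0.4,0.48,0.4],[-0.1,-0.12,-0.1]]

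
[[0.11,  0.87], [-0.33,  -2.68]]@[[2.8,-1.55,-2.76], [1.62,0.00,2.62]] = [[1.72, -0.17, 1.98], [-5.27, 0.51, -6.11]]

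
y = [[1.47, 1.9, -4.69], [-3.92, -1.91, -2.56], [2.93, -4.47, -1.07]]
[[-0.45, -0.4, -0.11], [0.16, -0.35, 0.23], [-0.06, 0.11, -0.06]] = y@[[-0.06, 0.04, -0.05], [-0.04, -0.02, -0.02], [0.06, 0.09, 0.0]]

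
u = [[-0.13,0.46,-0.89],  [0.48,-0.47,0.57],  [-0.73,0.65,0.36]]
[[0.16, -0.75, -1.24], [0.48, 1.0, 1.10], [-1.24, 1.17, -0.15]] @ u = [[0.52, -0.38, -1.02], [-0.39, 0.47, 0.54], [0.83, -1.22, 1.72]]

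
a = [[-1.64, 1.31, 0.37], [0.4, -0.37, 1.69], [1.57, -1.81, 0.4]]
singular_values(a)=[3.24, 1.73, 0.28]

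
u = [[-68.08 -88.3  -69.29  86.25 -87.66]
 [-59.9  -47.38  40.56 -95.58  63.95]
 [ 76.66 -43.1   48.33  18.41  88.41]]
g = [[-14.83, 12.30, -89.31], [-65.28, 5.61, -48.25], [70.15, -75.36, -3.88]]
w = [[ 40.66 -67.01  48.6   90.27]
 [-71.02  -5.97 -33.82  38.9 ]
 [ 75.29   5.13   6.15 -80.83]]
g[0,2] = -89.31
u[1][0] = -59.9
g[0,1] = 12.3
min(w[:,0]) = -71.02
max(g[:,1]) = 12.3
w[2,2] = 6.15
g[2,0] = 70.15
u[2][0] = 76.66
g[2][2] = -3.88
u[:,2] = [-69.29, 40.56, 48.33]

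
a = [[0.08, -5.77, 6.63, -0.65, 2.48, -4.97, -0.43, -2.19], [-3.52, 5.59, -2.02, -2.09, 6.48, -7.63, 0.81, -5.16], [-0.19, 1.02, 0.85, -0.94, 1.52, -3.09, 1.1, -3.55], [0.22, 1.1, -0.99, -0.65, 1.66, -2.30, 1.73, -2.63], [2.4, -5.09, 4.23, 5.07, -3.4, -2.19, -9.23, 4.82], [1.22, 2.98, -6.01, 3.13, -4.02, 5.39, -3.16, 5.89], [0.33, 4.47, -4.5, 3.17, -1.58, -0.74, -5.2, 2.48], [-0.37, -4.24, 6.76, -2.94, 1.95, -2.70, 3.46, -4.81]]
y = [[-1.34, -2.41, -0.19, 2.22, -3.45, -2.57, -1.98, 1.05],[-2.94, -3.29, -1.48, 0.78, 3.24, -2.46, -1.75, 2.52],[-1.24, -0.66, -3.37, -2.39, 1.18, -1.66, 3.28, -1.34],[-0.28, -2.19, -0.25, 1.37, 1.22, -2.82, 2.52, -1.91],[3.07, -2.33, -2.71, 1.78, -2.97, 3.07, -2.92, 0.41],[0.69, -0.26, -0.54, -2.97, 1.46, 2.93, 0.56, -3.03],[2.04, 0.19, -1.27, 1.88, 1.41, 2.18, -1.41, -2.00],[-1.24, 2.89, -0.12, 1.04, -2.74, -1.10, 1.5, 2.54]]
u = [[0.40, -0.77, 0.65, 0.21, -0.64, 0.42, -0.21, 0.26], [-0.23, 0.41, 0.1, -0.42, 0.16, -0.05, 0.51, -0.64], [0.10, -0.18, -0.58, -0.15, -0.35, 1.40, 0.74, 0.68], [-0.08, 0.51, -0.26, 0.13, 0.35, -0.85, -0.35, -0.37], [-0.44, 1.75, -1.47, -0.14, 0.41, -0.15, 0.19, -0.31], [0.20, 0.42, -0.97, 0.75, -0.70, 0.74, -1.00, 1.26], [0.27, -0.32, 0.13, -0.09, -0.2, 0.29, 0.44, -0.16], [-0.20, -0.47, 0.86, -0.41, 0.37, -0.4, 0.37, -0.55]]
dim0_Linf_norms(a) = [3.52, 5.77, 6.76, 5.07, 6.48, 7.63, 9.23, 5.89]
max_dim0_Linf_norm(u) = 1.75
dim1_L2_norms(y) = [6.01, 6.94, 5.98, 5.12, 7.23, 5.47, 4.7, 5.33]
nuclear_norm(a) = 54.14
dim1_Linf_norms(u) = [0.77, 0.64, 1.4, 0.85, 1.75, 1.26, 0.44, 0.86]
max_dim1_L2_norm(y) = 7.23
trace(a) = -2.15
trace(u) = 1.40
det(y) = -51081.78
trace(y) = -5.54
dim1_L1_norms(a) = [23.2, 33.3, 12.26, 11.28, 36.43, 31.8, 22.47, 27.23]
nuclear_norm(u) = 8.72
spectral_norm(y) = 9.23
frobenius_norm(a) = 29.89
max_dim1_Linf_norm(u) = 1.75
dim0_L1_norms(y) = [12.84, 14.22, 9.93, 14.43, 17.67, 18.79, 15.92, 14.8]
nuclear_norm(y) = 40.59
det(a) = -0.00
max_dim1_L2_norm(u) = 2.4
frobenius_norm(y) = 16.70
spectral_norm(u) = 3.02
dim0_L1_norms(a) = [8.33, 30.26, 31.99, 18.64, 23.09, 29.01, 25.12, 31.53]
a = y @ u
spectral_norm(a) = 21.71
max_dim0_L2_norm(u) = 2.17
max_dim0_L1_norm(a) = 31.99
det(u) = -0.00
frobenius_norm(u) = 4.64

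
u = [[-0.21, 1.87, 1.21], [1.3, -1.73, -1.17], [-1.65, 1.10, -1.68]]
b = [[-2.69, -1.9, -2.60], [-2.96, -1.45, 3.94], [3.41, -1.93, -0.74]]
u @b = [[-0.84, -4.65, 7.02], [-2.37, 2.30, -9.33], [-4.55, 4.78, 9.87]]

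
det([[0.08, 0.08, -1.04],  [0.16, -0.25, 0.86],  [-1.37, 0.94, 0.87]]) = 0.012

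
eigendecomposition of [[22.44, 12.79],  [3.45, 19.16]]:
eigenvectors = [[0.93,-0.83], [0.38,0.55]]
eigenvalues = [27.64, 13.96]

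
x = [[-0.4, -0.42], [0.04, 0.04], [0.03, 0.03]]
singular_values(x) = [0.58, 0.0]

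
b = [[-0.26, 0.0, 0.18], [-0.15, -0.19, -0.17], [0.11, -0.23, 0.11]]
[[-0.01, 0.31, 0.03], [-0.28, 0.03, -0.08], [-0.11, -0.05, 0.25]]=b @ [[0.34,-0.85,0.4], [0.84,0.07,-0.54], [0.43,0.52,0.74]]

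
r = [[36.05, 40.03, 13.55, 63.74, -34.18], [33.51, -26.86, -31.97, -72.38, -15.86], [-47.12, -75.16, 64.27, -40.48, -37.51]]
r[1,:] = [33.51, -26.86, -31.97, -72.38, -15.86]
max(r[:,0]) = 36.05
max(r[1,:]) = 33.51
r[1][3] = -72.38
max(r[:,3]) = 63.74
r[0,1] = 40.03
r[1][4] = -15.86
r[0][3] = 63.74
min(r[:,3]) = -72.38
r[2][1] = -75.16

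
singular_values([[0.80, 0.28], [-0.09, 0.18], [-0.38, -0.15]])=[0.94, 0.2]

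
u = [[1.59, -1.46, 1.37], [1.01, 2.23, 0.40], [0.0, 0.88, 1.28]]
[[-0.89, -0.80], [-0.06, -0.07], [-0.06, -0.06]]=u@[[-0.31, -0.28], [0.14, 0.12], [-0.14, -0.13]]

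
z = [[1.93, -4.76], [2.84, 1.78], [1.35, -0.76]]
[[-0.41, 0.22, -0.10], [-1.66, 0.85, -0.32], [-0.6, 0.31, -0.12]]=z @ [[-0.51, 0.26, -0.10], [-0.12, 0.06, -0.02]]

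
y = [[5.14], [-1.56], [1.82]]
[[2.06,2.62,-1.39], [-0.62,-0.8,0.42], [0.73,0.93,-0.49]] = y@[[0.40, 0.51, -0.27]]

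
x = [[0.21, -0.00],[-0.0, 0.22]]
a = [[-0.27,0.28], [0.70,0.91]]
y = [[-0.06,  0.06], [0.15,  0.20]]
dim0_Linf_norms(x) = [0.21, 0.22]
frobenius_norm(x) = 0.30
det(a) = -0.44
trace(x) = 0.43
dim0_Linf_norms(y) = [0.15, 0.2]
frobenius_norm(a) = 1.21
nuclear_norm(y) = 0.33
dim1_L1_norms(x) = [0.21, 0.22]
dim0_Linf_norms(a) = [0.7, 0.91]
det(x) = 0.05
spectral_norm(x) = 0.22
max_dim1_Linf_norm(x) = 0.22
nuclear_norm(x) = 0.43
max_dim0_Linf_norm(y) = 0.2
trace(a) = 0.64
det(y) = -0.02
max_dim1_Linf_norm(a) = 0.91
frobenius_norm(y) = 0.26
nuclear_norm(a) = 1.53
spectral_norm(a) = 1.15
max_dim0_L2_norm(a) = 0.95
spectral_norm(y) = 0.25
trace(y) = 0.14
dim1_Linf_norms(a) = [0.28, 0.91]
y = x @ a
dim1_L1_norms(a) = [0.55, 1.61]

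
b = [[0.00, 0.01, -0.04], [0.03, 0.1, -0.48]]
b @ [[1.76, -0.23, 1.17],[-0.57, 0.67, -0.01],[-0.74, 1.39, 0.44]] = [[0.02,-0.05,-0.02], [0.35,-0.61,-0.18]]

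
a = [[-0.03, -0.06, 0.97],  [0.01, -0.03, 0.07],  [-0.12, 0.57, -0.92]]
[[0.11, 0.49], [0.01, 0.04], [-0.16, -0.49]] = a @ [[0.23, -0.02], [-0.03, -0.05], [0.12, 0.5]]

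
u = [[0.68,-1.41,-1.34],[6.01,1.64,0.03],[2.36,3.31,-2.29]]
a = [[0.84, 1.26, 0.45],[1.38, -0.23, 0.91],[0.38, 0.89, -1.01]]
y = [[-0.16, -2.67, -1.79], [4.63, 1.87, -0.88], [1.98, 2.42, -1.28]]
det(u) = -43.60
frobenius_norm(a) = 2.69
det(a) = 2.30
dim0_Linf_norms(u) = [6.01, 3.31, 2.29]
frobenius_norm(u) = 8.05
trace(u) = 0.03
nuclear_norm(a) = 4.35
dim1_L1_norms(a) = [2.55, 2.52, 2.28]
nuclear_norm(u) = 12.22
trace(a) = -0.40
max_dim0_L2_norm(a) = 1.66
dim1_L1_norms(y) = [4.62, 7.38, 5.68]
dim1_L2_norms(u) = [2.06, 6.23, 4.67]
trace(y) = 0.43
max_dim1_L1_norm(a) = 2.55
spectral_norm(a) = 1.99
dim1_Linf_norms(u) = [1.41, 6.01, 3.31]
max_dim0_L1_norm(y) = 6.96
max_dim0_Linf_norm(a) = 1.38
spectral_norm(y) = 6.03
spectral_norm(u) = 7.19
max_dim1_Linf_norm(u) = 6.01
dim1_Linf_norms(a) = [1.26, 1.38, 1.01]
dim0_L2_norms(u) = [6.49, 3.95, 2.65]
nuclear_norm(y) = 10.42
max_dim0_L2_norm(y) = 5.04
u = y + a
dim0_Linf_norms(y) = [4.63, 2.67, 1.79]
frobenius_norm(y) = 6.89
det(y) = -24.56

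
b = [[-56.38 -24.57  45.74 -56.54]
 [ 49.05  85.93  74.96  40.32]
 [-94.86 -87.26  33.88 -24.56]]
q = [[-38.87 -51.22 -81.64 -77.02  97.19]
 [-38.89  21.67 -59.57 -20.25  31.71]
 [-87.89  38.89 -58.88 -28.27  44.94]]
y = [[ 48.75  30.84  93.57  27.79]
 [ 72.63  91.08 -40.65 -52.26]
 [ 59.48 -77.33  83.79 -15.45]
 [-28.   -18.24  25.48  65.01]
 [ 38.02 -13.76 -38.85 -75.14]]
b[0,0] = -56.38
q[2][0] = -87.89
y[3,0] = -28.0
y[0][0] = 48.75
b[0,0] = -56.38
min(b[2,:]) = -94.86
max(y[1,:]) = 91.08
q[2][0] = -87.89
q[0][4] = 97.19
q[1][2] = -59.57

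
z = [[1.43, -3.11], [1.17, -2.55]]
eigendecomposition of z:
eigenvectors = [[0.91,  0.77],[0.42,  0.64]]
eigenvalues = [0.01, -1.13]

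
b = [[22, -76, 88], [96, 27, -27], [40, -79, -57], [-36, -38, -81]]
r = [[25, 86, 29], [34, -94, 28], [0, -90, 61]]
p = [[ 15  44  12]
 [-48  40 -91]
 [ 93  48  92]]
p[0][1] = 44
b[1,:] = [96, 27, -27]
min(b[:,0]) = -36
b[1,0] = 96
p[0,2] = 12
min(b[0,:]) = -76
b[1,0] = 96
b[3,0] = -36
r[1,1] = -94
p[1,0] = -48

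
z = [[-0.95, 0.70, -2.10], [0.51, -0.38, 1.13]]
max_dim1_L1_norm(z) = 3.75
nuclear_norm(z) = 2.74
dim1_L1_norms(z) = [3.75, 2.02]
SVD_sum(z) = [[-0.95, 0.70, -2.1],[0.51, -0.38, 1.13]] + [[-0.0, -0.00, -0.00], [-0.00, -0.0, -0.0]]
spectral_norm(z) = 2.74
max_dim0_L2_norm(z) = 2.38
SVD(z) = [[-0.88, 0.47], [0.47, 0.88]] @ diag([2.7356700238791016, 0.0030855225353892055]) @ [[0.39, -0.29, 0.87], [-0.4, -0.91, -0.12]]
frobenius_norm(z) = 2.74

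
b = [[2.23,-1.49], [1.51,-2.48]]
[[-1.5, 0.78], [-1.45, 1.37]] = b@ [[-0.47, -0.03],[0.30, -0.57]]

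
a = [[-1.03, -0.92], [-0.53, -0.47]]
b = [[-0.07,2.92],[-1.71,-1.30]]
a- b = [[-0.96, -3.84], [1.18, 0.83]]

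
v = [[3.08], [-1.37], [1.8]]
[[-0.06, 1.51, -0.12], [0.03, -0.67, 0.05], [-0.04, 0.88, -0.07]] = v @ [[-0.02,0.49,-0.04]]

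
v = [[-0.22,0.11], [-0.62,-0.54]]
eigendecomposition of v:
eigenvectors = [[(-0.24-0.31j), (-0.24+0.31j)], [(0.92+0j), 0.92-0.00j]]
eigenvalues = [(-0.38+0.21j), (-0.38-0.21j)]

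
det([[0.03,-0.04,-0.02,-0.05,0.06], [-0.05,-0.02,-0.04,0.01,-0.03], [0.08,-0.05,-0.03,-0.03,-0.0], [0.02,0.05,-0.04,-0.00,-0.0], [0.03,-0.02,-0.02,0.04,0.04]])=-0.000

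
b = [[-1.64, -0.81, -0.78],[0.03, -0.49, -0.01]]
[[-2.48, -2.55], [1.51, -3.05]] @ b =[[3.99, 3.26, 1.96], [-2.57, 0.27, -1.15]]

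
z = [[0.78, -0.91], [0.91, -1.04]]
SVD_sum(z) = [[0.79,-0.91], [0.91,-1.04]] + [[-0.01, -0.00],  [0.0, 0.00]]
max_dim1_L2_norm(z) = 1.38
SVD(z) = [[-0.66,-0.76], [-0.76,0.66]] @ diag([1.8292388155425117, 0.009238815542511838]) @ [[-0.66, 0.76],[0.76, 0.66]]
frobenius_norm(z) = 1.83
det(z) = 0.02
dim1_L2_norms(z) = [1.2, 1.38]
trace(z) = -0.26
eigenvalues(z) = [(-0.13+0j), (-0.13-0j)]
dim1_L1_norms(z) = [1.69, 1.95]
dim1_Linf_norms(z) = [0.91, 1.04]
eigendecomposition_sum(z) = [[(0.38+5884762.47j),(-0.45-5884762.47j)], [0.45+5884762.47j,(-0.51-5884762.47j)]] + [[(0.4-5884762.47j),  (-0.46+5884762.47j)], [(0.46-5884762.47j),  -0.53+5884762.47j]]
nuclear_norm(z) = 1.84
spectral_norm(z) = 1.83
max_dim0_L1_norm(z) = 1.95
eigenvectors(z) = [[(0.71+0j), (0.71-0j)], [(0.71+0j), 0.71-0.00j]]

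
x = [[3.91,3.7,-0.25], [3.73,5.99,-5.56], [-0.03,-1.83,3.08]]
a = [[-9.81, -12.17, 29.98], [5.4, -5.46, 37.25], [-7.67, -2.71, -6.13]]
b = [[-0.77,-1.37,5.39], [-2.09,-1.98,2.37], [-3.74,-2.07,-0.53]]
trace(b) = -3.28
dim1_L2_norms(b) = [5.61, 3.73, 4.31]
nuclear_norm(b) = 11.33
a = x @ b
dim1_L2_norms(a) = [33.81, 38.03, 10.19]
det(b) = -7.52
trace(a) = -21.40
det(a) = 61.34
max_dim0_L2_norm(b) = 5.91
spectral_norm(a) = 49.60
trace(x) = 12.98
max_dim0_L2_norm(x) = 7.27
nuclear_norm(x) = 14.29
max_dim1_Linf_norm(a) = 37.25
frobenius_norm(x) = 11.07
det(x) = -7.88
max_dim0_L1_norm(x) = 11.52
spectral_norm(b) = 6.67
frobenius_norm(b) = 8.00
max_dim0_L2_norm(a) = 48.21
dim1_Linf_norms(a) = [29.98, 37.25, 7.67]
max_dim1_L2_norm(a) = 38.03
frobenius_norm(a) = 51.90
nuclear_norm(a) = 64.96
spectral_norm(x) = 10.46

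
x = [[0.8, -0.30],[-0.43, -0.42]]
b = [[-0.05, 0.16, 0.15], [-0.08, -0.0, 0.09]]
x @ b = [[-0.02, 0.13, 0.09], [0.06, -0.07, -0.1]]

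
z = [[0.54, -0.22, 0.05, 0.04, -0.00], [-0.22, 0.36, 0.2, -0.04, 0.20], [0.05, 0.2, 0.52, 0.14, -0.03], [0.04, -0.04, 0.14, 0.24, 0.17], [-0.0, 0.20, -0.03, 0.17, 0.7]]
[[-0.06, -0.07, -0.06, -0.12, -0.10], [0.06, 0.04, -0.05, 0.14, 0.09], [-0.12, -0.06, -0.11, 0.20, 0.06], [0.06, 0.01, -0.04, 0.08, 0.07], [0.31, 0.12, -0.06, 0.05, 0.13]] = z @ [[-0.14, -0.06, -0.04, -0.19, -0.18], [-0.09, 0.14, 0.14, 0.18, 0.04], [-0.16, -0.19, -0.32, 0.26, 0.08], [0.03, 0.15, 0.19, 0.26, 0.17], [0.46, 0.08, -0.18, -0.03, 0.14]]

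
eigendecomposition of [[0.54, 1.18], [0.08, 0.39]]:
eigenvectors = [[0.98, -0.95],[0.20, 0.31]]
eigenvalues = [0.78, 0.15]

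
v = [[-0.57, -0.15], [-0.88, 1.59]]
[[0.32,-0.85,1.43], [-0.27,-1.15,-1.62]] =v@[[-0.45, 1.47, -1.95],[-0.42, 0.09, -2.10]]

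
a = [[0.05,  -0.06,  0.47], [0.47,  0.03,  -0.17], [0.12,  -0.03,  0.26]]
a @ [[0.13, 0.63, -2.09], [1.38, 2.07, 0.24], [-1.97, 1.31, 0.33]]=[[-1.00, 0.52, 0.04],[0.44, 0.14, -1.03],[-0.54, 0.35, -0.17]]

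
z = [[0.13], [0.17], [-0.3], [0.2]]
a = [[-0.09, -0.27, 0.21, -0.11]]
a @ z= [[-0.14]]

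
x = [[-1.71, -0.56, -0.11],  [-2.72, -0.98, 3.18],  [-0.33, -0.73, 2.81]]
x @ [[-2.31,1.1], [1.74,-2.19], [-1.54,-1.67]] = [[3.15, -0.47],[-0.32, -6.16],[-4.84, -3.46]]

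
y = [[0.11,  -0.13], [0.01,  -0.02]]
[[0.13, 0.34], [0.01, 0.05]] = y @[[2.06, 0.73], [0.76, -2.02]]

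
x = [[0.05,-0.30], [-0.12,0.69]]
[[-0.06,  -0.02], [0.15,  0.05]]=x @ [[-0.01, 0.18], [0.21, 0.10]]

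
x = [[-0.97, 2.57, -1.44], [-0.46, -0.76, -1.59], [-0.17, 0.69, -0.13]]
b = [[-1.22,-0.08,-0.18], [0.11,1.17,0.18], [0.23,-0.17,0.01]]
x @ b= [[1.13, 3.33, 0.62],[0.11, -0.58, -0.07],[0.25, 0.84, 0.15]]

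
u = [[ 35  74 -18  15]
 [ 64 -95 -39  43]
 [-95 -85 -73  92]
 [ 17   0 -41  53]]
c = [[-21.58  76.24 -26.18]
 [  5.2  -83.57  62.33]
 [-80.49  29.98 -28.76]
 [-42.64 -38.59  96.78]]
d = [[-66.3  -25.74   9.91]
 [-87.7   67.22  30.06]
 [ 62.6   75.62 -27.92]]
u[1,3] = 43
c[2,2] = -28.76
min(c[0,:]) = -26.18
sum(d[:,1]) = 117.10000000000001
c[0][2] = -26.18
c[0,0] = -21.58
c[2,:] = [-80.49, 29.98, -28.76]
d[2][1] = 75.62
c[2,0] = -80.49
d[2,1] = 75.62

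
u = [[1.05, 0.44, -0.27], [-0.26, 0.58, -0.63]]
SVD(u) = [[-0.97,-0.24], [-0.24,0.97]] @ diag([1.1862772555756271, 0.8732962114334162]) @ [[-0.81, -0.48, 0.35],  [-0.58, 0.52, -0.62]]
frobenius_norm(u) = 1.47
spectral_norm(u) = 1.19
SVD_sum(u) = [[0.93, 0.55, -0.4], [0.23, 0.14, -0.1]] + [[0.12, -0.11, 0.13], [-0.49, 0.44, -0.53]]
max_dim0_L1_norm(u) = 1.31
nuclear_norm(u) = 2.06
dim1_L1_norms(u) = [1.76, 1.47]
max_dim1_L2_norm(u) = 1.17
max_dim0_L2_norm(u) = 1.08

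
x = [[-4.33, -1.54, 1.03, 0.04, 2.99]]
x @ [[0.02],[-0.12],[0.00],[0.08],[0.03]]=[[0.19]]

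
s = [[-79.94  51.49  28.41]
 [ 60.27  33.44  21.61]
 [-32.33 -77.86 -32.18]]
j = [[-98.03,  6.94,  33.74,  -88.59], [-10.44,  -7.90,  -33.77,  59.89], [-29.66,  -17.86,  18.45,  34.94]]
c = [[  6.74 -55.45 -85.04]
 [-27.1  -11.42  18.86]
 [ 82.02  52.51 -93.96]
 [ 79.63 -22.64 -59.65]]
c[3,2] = -59.65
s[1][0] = 60.27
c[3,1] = -22.64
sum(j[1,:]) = 7.780000000000001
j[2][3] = 34.94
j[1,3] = 59.89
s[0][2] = 28.41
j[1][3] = 59.89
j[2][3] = 34.94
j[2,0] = -29.66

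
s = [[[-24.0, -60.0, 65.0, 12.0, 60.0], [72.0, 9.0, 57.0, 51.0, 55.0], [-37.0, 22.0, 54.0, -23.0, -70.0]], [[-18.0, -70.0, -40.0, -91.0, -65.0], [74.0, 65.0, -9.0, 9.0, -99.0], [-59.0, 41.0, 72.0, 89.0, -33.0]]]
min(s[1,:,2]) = -40.0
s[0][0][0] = -24.0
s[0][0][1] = -60.0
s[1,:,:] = [[-18.0, -70.0, -40.0, -91.0, -65.0], [74.0, 65.0, -9.0, 9.0, -99.0], [-59.0, 41.0, 72.0, 89.0, -33.0]]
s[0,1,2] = 57.0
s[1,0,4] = -65.0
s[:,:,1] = [[-60.0, 9.0, 22.0], [-70.0, 65.0, 41.0]]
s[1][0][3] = -91.0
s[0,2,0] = -37.0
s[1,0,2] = -40.0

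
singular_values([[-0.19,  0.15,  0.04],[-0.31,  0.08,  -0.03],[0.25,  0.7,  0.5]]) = [0.9, 0.39, 0.0]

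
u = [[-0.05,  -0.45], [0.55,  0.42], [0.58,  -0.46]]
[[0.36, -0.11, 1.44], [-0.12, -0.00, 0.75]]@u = [[0.76, -0.87], [0.44, -0.29]]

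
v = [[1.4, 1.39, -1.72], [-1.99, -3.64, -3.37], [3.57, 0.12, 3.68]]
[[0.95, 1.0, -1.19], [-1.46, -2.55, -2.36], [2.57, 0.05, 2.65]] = v @ [[0.7, -0.00, 0.02], [-0.0, 0.71, -0.01], [0.02, -0.01, 0.7]]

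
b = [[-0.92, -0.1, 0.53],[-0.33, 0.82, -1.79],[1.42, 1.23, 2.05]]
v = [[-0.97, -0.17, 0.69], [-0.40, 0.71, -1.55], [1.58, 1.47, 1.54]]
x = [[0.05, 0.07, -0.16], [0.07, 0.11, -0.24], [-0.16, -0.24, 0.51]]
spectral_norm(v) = 2.80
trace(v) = 1.28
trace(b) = 1.95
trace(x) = 0.67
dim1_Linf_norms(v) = [0.97, 1.55, 1.58]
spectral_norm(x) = 0.67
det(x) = -0.00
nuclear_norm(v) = 5.38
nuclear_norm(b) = 5.55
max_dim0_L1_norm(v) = 3.78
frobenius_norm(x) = 0.67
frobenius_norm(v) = 3.40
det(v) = -4.14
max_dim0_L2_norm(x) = 0.59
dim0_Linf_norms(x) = [0.16, 0.24, 0.51]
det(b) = -4.22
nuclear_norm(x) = 0.68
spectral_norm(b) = 3.08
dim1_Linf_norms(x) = [0.16, 0.24, 0.51]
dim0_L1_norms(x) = [0.28, 0.42, 0.91]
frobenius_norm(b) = 3.59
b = x + v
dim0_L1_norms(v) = [2.95, 2.35, 3.78]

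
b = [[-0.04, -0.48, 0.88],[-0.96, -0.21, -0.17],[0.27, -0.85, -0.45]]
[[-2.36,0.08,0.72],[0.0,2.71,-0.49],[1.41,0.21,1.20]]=b @ [[0.49, -2.56, 0.76], [-0.07, -0.81, -1.26], [-2.70, -0.47, 0.16]]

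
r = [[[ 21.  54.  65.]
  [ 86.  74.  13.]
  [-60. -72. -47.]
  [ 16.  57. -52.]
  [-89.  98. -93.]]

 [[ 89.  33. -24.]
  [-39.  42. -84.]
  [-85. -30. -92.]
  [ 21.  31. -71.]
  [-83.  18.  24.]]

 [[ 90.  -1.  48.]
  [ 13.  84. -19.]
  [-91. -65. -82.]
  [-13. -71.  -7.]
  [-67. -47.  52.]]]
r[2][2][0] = -91.0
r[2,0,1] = -1.0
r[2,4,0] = -67.0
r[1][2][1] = -30.0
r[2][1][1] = 84.0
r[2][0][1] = -1.0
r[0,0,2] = 65.0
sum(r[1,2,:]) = -207.0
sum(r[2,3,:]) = -91.0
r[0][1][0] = 86.0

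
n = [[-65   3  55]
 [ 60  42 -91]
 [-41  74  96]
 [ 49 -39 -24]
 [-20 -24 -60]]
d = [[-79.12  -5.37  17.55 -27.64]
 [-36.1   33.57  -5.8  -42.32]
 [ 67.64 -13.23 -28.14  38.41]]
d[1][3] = -42.32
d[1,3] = -42.32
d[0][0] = -79.12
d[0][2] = 17.55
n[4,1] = -24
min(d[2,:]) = -28.14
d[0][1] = -5.37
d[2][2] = -28.14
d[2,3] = 38.41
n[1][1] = 42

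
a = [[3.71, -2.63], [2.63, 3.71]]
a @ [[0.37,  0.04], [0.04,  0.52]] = [[1.27, -1.22], [1.12, 2.03]]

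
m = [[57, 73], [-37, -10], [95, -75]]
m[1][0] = -37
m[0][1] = 73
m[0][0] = 57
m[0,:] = [57, 73]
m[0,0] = 57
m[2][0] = 95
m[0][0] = 57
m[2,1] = -75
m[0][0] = 57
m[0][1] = 73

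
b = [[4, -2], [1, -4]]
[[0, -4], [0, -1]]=b @[[0, -1], [0, 0]]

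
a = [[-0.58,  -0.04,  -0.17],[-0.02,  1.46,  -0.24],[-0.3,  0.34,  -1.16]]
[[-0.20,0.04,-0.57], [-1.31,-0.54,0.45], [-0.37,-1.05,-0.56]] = a@[[0.43, -0.32, 0.84], [-0.9, -0.22, 0.38], [-0.06, 0.92, 0.38]]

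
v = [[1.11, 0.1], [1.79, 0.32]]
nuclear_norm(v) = 2.21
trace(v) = 1.43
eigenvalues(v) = [1.29, 0.14]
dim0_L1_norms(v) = [2.9, 0.42]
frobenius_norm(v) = 2.13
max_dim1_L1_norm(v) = 2.11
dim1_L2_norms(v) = [1.11, 1.82]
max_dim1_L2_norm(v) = 1.82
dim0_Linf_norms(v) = [1.79, 0.32]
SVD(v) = [[-0.52, -0.85], [-0.85, 0.52]] @ diag([2.1311415329478978, 0.08267869462253492]) @ [[-0.99,  -0.15], [-0.15,  0.99]]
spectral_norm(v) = 2.13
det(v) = 0.18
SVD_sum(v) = [[1.10, 0.17], [1.80, 0.28]] + [[0.01, -0.07],[-0.01, 0.04]]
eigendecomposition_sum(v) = [[1.09, 0.11], [2.00, 0.21]] + [[0.02, -0.01],  [-0.21, 0.11]]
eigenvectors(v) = [[0.48, -0.10], [0.88, 0.99]]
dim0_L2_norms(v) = [2.11, 0.34]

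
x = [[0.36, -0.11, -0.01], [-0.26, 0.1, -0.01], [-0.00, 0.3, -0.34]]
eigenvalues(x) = [0.44, 0.0, -0.33]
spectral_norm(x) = 0.51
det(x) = -0.00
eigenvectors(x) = [[-0.78, -0.24, 0.02], [0.58, -0.73, 0.04], [0.22, -0.64, 1.0]]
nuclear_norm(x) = 0.92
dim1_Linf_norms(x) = [0.36, 0.26, 0.34]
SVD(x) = [[-0.60, -0.55, -0.59], [0.47, 0.35, -0.81], [0.65, -0.76, 0.05]] @ diag([0.5065982905578023, 0.4104244359599071, 0.0031550548180256204]) @ [[-0.66, 0.61, -0.44],[-0.71, -0.32, 0.63],[-0.25, -0.73, -0.64]]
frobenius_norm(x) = 0.65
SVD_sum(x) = [[0.2, -0.18, 0.13],[-0.16, 0.14, -0.1],[-0.22, 0.2, -0.14]] + [[0.16, 0.07, -0.14], [-0.10, -0.05, 0.09], [0.22, 0.1, -0.2]] + [[0.00, 0.00, 0.0],  [0.0, 0.0, 0.0],  [-0.00, -0.00, -0.00]]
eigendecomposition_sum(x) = [[0.36, -0.12, -0.0], [-0.27, 0.09, 0.00], [-0.1, 0.03, 0.00]] + [[0.00, 0.00, -0.0], [0.0, 0.00, -0.00], [0.0, 0.0, -0.00]] + [[0.00, 0.01, -0.01], [0.0, 0.01, -0.01], [0.10, 0.26, -0.34]]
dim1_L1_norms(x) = [0.48, 0.37, 0.64]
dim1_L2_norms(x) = [0.38, 0.28, 0.45]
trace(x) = 0.12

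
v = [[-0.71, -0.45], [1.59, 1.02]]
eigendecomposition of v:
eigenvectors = [[-0.55, 0.40], [0.84, -0.92]]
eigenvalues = [-0.03, 0.34]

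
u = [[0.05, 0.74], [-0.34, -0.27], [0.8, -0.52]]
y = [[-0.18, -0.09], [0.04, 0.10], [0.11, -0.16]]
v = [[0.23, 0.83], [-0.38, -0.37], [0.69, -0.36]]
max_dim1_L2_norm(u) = 0.95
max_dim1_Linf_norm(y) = 0.18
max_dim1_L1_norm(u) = 1.32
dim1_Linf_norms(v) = [0.83, 0.38, 0.69]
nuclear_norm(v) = 1.80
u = y + v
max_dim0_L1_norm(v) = 1.56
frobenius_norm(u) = 1.28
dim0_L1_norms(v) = [1.3, 1.56]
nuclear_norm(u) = 1.79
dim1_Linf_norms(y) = [0.18, 0.1, 0.16]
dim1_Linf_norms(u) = [0.74, 0.34, 0.8]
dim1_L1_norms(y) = [0.27, 0.14, 0.27]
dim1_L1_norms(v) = [1.06, 0.75, 1.05]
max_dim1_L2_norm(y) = 0.2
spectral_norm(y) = 0.22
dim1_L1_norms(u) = [0.79, 0.61, 1.32]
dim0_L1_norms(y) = [0.33, 0.35]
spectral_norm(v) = 0.99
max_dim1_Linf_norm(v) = 0.83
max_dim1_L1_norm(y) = 0.27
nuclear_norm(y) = 0.42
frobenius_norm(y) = 0.30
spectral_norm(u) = 1.06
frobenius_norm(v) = 1.28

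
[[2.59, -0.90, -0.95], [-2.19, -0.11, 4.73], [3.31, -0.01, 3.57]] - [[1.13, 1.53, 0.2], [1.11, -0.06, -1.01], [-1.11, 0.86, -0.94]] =[[1.46,-2.43,-1.15], [-3.30,-0.05,5.74], [4.42,-0.87,4.51]]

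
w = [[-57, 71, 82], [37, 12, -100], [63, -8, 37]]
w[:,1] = [71, 12, -8]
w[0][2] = 82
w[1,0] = 37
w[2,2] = 37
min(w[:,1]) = -8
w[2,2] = 37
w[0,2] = 82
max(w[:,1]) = 71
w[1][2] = -100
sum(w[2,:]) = 92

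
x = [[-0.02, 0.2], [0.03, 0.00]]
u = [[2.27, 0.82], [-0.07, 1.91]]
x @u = [[-0.06, 0.37], [0.07, 0.02]]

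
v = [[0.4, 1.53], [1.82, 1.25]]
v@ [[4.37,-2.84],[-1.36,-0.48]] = [[-0.33, -1.87], [6.25, -5.77]]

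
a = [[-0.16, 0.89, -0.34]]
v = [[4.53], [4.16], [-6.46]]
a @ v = [[5.17]]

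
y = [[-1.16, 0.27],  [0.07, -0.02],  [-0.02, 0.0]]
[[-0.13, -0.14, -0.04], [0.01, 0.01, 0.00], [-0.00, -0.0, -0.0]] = y@[[0.10,0.11,0.03], [-0.04,-0.05,-0.01]]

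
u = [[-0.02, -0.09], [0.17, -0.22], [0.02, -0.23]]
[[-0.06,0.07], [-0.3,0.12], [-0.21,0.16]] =u @ [[-0.72, -0.22], [0.83, -0.72]]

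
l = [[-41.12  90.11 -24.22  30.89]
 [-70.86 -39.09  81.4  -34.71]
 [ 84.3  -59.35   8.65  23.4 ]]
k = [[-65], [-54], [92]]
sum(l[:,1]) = -8.330000000000005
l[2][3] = 23.4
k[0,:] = [-65]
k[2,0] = 92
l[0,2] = -24.22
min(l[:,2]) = -24.22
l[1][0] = -70.86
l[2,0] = 84.3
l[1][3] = -34.71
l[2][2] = 8.65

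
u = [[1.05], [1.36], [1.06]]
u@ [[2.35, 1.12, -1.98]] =[[2.47, 1.18, -2.08], [3.2, 1.52, -2.69], [2.49, 1.19, -2.1]]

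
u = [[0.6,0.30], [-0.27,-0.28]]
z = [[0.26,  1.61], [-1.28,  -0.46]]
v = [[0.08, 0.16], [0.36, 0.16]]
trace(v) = 0.24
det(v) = -0.04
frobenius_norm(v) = 0.43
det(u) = -0.09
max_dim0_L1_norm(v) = 0.44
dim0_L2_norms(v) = [0.37, 0.23]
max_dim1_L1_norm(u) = 0.9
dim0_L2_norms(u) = [0.66, 0.41]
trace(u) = 0.32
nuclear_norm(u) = 0.88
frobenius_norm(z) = 2.12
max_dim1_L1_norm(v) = 0.52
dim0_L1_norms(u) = [0.87, 0.58]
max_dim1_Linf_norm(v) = 0.36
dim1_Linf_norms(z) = [1.61, 1.28]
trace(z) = -0.20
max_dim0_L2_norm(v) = 0.37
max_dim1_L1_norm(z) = 1.87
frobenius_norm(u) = 0.78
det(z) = 1.94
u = z @ v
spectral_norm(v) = 0.42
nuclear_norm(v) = 0.53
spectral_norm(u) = 0.77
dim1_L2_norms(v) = [0.18, 0.39]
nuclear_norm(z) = 2.90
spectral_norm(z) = 1.84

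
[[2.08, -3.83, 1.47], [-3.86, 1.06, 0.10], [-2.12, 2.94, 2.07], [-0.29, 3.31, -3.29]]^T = [[2.08, -3.86, -2.12, -0.29], [-3.83, 1.06, 2.94, 3.31], [1.47, 0.1, 2.07, -3.29]]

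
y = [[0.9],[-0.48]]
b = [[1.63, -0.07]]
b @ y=[[1.50]]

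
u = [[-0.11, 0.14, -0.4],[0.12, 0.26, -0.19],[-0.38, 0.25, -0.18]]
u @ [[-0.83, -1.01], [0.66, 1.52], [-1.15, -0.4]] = [[0.64, 0.48], [0.29, 0.35], [0.69, 0.84]]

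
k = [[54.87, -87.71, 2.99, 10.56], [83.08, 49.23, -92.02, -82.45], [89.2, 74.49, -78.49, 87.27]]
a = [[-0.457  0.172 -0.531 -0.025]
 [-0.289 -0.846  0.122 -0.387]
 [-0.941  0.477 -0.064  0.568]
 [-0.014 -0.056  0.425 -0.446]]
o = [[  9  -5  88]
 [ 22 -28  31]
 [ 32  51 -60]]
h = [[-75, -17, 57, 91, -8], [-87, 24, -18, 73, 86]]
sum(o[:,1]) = 18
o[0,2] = 88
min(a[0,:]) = -0.531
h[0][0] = -75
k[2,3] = 87.27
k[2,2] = -78.49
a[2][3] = 0.568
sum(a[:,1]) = -0.25299999999999995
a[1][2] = 0.122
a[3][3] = -0.446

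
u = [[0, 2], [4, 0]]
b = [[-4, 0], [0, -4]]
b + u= [[-4, 2], [4, -4]]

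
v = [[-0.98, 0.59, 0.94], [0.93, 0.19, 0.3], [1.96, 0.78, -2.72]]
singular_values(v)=[3.66, 0.96, 0.83]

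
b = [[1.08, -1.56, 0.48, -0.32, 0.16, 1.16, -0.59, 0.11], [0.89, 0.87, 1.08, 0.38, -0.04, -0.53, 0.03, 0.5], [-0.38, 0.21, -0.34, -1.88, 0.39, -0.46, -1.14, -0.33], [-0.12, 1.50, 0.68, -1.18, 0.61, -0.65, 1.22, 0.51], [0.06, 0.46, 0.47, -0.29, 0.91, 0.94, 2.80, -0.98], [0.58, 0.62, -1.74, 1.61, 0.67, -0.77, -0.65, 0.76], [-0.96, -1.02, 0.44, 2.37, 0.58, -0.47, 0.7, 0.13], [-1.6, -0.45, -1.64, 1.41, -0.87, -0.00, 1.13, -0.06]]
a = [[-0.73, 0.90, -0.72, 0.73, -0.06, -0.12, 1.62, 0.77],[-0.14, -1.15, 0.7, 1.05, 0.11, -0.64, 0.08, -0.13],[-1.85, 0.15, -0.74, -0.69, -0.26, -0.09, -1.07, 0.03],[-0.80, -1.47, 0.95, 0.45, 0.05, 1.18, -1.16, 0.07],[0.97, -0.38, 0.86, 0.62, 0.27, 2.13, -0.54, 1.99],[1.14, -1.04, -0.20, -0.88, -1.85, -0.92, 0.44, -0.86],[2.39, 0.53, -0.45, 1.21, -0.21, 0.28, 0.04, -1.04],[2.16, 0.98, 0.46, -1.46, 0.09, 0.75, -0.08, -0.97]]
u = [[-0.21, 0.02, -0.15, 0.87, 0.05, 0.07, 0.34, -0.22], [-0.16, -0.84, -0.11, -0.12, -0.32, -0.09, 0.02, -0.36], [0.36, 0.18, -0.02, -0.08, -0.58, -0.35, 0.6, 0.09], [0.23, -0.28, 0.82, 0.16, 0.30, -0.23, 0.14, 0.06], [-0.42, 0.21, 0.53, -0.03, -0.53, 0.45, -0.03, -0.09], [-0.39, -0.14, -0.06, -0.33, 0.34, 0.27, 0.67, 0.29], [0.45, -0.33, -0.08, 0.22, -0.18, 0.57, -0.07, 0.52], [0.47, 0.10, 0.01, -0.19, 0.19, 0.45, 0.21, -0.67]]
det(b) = -38.16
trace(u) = -1.91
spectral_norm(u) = 1.01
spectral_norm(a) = 4.48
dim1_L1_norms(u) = [1.93, 2.02, 2.26, 2.22, 2.29, 2.49, 2.42, 2.29]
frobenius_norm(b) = 7.69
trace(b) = 1.21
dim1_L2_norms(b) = [2.38, 1.84, 2.37, 2.58, 3.32, 2.9, 2.97, 3.08]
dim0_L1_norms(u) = [2.69, 2.1, 1.78, 2.0, 2.49, 2.48, 2.08, 2.3]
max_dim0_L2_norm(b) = 3.93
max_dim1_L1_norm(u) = 2.49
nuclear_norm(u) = 7.99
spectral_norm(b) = 4.47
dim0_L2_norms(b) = [2.44, 2.71, 2.85, 3.93, 1.71, 1.99, 3.63, 1.48]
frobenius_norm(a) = 7.69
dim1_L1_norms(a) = [5.65, 4.0, 4.88, 6.13, 7.76, 7.33, 6.15, 6.95]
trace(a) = -3.75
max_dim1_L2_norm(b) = 3.32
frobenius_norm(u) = 2.83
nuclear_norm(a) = 18.51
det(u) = 0.99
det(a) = -37.82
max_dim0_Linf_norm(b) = 2.8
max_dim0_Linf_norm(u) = 0.87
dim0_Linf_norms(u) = [0.47, 0.84, 0.82, 0.87, 0.58, 0.57, 0.67, 0.67]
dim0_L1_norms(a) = [10.18, 6.6, 5.08, 7.09, 2.9, 6.11, 5.03, 5.86]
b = a @ u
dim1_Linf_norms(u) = [0.87, 0.84, 0.6, 0.82, 0.53, 0.67, 0.57, 0.67]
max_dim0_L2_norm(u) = 1.0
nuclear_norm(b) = 18.49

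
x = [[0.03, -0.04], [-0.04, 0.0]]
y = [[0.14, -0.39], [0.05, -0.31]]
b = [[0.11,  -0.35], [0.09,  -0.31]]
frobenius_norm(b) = 0.49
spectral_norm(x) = 0.06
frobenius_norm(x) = 0.06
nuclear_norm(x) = 0.09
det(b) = -0.00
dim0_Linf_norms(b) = [0.11, 0.35]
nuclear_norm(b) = 0.49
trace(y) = -0.17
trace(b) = -0.20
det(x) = -0.00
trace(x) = 0.03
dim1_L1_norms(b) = [0.46, 0.4]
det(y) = -0.02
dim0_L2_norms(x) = [0.05, 0.04]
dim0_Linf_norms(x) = [0.04, 0.04]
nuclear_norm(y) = 0.56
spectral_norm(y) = 0.52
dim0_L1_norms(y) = [0.19, 0.7]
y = x + b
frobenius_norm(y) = 0.52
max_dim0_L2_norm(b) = 0.47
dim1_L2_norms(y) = [0.41, 0.31]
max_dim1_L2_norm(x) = 0.05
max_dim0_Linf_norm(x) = 0.04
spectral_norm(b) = 0.49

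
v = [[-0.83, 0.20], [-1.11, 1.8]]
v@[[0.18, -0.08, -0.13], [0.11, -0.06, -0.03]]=[[-0.13, 0.05, 0.1], [-0.0, -0.02, 0.09]]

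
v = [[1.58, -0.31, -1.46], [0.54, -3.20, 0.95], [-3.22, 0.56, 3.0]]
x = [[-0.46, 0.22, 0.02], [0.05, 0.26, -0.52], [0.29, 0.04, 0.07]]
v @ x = [[-1.17, 0.21, 0.09], [-0.13, -0.68, 1.74], [2.38, -0.44, -0.15]]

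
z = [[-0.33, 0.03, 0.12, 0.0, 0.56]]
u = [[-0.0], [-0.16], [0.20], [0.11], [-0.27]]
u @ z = [[0.0, 0.00, 0.00, 0.00, 0.0], [0.05, -0.00, -0.02, 0.00, -0.09], [-0.07, 0.01, 0.02, 0.0, 0.11], [-0.04, 0.0, 0.01, 0.0, 0.06], [0.09, -0.01, -0.03, 0.00, -0.15]]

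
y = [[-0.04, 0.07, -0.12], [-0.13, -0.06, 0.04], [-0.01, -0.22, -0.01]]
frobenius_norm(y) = 0.30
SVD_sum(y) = [[0.01, 0.08, -0.02],[-0.01, -0.08, 0.02],[-0.04, -0.21, 0.04]] + [[-0.08, 0.01, -0.03], [-0.1, 0.01, -0.03], [0.01, -0.0, 0.00]] + [[0.03,-0.02,-0.08], [-0.02,0.01,0.06], [0.02,-0.01,-0.05]]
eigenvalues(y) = [(-0.15+0j), (0.02+0.16j), (0.02-0.16j)]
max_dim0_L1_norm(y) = 0.35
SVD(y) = [[0.34, 0.64, 0.69], [-0.36, 0.77, -0.53], [-0.87, -0.07, 0.49]] @ diag([0.24467692789125942, 0.13319614819758194, 0.11828772997662612]) @ [[0.17, 0.97, -0.19],[-0.94, 0.1, -0.34],[0.31, -0.24, -0.92]]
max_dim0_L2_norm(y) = 0.24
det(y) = -0.00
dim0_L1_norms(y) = [0.18, 0.35, 0.17]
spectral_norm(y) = 0.24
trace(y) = -0.11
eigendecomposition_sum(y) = [[-0.06+0.00j, -0.05+0.00j, -0.04-0.00j], [(-0.05+0j), (-0.04+0j), (-0.03-0j)], [-0.08+0.00j, (-0.06+0j), -0.05-0.00j]] + [[(0.01+0.05j),  0.06-0.03j,  (-0.04-0.02j)], [-0.04-0.02j,  -0.01+0.06j,  (0.04-0.02j)], [(0.04-0.05j),  -0.08-0.03j,  0.02+0.05j]] + [[0.01-0.05j, (0.06+0.03j), -0.04+0.02j], [-0.04+0.02j, (-0.01-0.06j), 0.04+0.02j], [0.04+0.05j, (-0.08+0.03j), (0.02-0.05j)]]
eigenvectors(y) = [[(0.52+0j),(0.37-0.4j),(0.37+0.4j)],[(0.44+0j),(0.07+0.5j),0.07-0.50j],[0.73+0.00j,(-0.67+0j),(-0.67-0j)]]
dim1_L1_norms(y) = [0.23, 0.23, 0.24]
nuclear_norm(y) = 0.50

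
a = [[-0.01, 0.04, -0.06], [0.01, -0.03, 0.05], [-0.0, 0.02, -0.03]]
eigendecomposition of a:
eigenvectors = [[-0.24, 0.75, 0.74],[-0.83, -0.52, -0.60],[-0.5, -0.41, 0.31]]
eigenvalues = [0.0, -0.0, -0.07]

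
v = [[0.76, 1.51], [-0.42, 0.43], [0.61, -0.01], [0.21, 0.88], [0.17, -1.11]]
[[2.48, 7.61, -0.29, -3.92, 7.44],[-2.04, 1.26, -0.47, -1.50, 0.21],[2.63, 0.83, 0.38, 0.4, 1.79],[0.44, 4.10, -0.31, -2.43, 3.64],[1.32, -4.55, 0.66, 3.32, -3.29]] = v @ [[4.31, 1.43, 0.61, 0.60, 2.99], [-0.53, 4.32, -0.5, -2.9, 3.42]]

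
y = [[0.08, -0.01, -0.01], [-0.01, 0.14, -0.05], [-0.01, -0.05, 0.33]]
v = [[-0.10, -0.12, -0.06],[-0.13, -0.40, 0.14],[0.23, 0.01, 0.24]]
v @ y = [[-0.01, -0.01, -0.01], [-0.01, -0.06, 0.07], [0.02, -0.01, 0.08]]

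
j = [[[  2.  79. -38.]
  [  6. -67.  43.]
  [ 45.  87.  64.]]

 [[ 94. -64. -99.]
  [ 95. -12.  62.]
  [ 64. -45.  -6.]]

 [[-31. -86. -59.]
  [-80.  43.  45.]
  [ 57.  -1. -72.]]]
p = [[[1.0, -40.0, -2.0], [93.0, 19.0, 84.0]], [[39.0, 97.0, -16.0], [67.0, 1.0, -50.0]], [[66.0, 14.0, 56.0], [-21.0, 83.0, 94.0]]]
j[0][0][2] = -38.0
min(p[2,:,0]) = -21.0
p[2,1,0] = -21.0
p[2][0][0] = 66.0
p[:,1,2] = [84.0, -50.0, 94.0]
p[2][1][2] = 94.0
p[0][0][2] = -2.0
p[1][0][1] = 97.0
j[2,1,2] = 45.0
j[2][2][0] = 57.0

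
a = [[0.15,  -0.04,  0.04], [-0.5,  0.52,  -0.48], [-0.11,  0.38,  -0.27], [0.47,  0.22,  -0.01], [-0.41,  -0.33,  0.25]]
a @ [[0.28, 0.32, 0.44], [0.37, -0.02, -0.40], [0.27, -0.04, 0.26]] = [[0.04, 0.05, 0.09],[-0.08, -0.15, -0.55],[0.04, -0.03, -0.27],[0.21, 0.15, 0.12],[-0.17, -0.13, 0.02]]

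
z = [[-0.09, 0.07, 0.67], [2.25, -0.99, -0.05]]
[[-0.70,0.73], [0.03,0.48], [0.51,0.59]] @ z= [[1.71, -0.77, -0.51], [1.08, -0.47, -0.00], [1.28, -0.55, 0.31]]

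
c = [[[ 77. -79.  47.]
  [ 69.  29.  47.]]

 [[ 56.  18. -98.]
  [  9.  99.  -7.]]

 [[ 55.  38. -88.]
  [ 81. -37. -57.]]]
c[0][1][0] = 69.0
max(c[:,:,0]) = 81.0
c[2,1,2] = -57.0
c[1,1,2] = -7.0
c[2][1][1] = -37.0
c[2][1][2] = -57.0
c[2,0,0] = 55.0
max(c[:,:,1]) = 99.0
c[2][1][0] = 81.0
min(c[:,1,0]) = 9.0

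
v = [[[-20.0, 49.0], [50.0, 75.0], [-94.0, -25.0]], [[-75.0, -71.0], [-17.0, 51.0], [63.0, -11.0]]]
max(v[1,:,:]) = 63.0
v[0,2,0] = -94.0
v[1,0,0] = -75.0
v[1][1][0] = -17.0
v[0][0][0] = -20.0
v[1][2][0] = 63.0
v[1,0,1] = -71.0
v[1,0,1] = -71.0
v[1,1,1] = 51.0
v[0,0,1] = 49.0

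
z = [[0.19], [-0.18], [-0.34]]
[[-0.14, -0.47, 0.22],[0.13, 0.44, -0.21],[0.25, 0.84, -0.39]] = z @ [[-0.74,-2.46,1.14]]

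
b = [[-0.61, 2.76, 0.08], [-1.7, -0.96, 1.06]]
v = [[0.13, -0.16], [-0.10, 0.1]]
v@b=[[0.19, 0.51, -0.16], [-0.11, -0.37, 0.1]]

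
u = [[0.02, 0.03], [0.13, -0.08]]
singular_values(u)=[0.15, 0.04]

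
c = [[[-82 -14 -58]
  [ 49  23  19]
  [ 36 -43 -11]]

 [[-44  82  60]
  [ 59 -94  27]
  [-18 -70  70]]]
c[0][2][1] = -43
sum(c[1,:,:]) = 72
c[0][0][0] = -82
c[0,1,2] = 19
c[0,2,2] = -11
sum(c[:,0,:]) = -56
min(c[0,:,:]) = -82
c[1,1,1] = -94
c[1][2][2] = 70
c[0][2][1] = -43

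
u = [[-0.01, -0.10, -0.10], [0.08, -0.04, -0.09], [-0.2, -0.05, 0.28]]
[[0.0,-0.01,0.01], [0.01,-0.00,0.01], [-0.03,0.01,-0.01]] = u @ [[0.06, 0.03, 0.07],  [0.04, 0.03, -0.07],  [-0.05, 0.06, -0.01]]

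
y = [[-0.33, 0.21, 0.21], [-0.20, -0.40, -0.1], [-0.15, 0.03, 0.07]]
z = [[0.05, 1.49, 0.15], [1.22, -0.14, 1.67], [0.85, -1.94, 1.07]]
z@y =[[-0.34, -0.58, -0.13], [-0.63, 0.36, 0.39], [-0.05, 0.99, 0.45]]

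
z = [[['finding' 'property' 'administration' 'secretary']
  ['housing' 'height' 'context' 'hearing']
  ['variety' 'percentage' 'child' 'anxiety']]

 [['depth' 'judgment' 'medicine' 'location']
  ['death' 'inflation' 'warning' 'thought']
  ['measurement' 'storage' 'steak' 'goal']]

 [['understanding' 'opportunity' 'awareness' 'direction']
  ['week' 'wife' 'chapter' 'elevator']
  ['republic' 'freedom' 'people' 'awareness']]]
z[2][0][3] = 'direction'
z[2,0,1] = 'opportunity'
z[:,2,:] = [['variety', 'percentage', 'child', 'anxiety'], ['measurement', 'storage', 'steak', 'goal'], ['republic', 'freedom', 'people', 'awareness']]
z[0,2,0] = 'variety'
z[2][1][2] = 'chapter'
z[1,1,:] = ['death', 'inflation', 'warning', 'thought']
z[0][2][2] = 'child'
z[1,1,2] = 'warning'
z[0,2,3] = 'anxiety'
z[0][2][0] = 'variety'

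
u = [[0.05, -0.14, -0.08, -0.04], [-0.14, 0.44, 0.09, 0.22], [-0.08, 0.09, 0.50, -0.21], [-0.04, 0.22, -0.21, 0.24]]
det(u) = -0.00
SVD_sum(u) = [[0.0, -0.02, 0.03, -0.02], [-0.02, 0.13, -0.18, 0.18], [0.03, -0.18, 0.26, -0.25], [-0.02, 0.18, -0.25, 0.24]] + [[0.05, -0.12, -0.11, -0.02], [-0.12, 0.31, 0.27, 0.04], [-0.11, 0.27, 0.24, 0.04], [-0.02, 0.04, 0.04, 0.01]] + [[-0.0, -0.00, 0.0, 0.0], [-0.00, -0.00, 0.00, 0.00], [0.00, 0.00, -0.0, -0.0], [0.0, 0.0, -0.00, -0.0]] + [[0.0, 0.0, 0.00, 0.00],[0.0, 0.00, 0.00, 0.0],[0.0, 0.0, 0.0, 0.00],[0.0, 0.00, 0.00, 0.0]]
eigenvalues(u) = [0.0, -0.0, 0.6, 0.63]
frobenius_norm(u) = 0.87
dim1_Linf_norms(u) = [0.14, 0.44, 0.5, 0.24]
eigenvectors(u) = [[-0.88, 0.38, -0.28, 0.06], [-0.03, 0.53, 0.72, -0.46], [-0.29, -0.32, 0.63, 0.64], [-0.38, -0.69, 0.1, -0.61]]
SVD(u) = [[0.06, 0.28, 0.38, -0.88], [-0.46, -0.72, 0.53, -0.03], [0.64, -0.63, -0.32, -0.29], [-0.61, -0.10, -0.69, -0.38]] @ diag([0.6283078102376551, 0.6044115020586031, 0.00384304535885268, 0.001123733062594655]) @ [[0.06, -0.46, 0.64, -0.61], [0.28, -0.72, -0.63, -0.1], [-0.38, -0.53, 0.32, 0.69], [-0.88, -0.03, -0.29, -0.38]]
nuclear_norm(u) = 1.24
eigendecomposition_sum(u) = [[0.0, 0.00, 0.0, 0.00], [0.0, 0.00, 0.0, 0.00], [0.00, 0.0, 0.00, 0.00], [0.0, 0.00, 0.0, 0.00]] + [[-0.00, -0.0, 0.00, 0.0], [-0.00, -0.0, 0.0, 0.00], [0.00, 0.0, -0.00, -0.0], [0.00, 0.00, -0.0, -0.0]] + [[0.05, -0.12, -0.11, -0.02], [-0.12, 0.31, 0.27, 0.04], [-0.11, 0.27, 0.24, 0.04], [-0.02, 0.04, 0.04, 0.01]] + [[0.0, -0.02, 0.03, -0.02], [-0.02, 0.13, -0.18, 0.18], [0.03, -0.18, 0.26, -0.25], [-0.02, 0.18, -0.25, 0.24]]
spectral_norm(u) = 0.63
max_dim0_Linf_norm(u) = 0.5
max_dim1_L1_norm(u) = 0.89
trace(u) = 1.23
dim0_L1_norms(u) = [0.31, 0.89, 0.88, 0.71]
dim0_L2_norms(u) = [0.17, 0.52, 0.56, 0.39]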